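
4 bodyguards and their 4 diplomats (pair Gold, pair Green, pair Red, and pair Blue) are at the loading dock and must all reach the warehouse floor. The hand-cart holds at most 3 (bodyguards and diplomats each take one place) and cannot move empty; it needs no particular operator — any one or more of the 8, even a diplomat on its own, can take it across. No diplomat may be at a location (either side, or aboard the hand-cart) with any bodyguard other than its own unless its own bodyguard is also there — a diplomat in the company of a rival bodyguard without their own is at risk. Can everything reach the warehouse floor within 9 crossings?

Yes — this plan uses 9 crossings (≤ 9):
1. bodyguard Gold and diplomat Gold cross → the warehouse floor.
2. bodyguard Gold crosses ← the loading dock.
3. bodyguard Gold, bodyguard Green, and diplomat Green cross → the warehouse floor.
4. bodyguard Gold and diplomat Gold cross ← the loading dock.
5. bodyguard Blue, bodyguard Gold, and bodyguard Red cross → the warehouse floor.
6. diplomat Green crosses ← the loading dock.
7. diplomat Gold and diplomat Green cross → the warehouse floor.
8. diplomat Gold crosses ← the loading dock.
9. diplomat Blue, diplomat Gold, and diplomat Red cross → the warehouse floor.

Yes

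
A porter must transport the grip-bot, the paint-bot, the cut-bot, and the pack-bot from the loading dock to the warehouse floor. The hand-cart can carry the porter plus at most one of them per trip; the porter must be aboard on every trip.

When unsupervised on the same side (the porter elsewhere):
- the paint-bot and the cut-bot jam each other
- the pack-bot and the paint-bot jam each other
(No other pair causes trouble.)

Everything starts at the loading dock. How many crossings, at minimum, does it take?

9

Counting alone: the porter can take at most 1 across per trip to the warehouse floor, so moving all 4 needs at least 4 loaded trips out, with a return between consecutive ones — at least 7 crossings.
The safety rule pushes this higher. Following every safe sequence of crossings, the most of the 4 that can be at the warehouse floor as the hand-cart arrives there on crossing 7 is 3 — never all 4.
So no plan with fewer than 9 crossings exists, and this one achieves 9:
1. Porter goes to the warehouse floor with the paint-bot.
2. Porter goes back to the loading dock alone.
3. Porter goes to the warehouse floor with the grip-bot.
4. Porter goes back to the loading dock alone.
5. Porter goes to the warehouse floor with the cut-bot.
6. Porter goes back to the loading dock with the paint-bot.
7. Porter goes to the warehouse floor with the pack-bot.
8. Porter goes back to the loading dock alone.
9. Porter goes to the warehouse floor with the paint-bot.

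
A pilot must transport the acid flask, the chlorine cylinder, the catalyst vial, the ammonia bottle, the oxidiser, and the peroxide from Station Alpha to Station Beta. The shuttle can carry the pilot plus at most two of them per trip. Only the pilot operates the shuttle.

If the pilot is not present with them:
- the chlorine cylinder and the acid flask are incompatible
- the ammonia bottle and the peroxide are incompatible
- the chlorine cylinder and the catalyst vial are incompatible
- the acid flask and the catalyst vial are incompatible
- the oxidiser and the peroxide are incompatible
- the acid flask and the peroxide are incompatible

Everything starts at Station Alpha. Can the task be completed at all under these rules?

No

Whatever the first load, the items left behind include a forbidden pair without the pilot. No opening move is safe, so no plan exists.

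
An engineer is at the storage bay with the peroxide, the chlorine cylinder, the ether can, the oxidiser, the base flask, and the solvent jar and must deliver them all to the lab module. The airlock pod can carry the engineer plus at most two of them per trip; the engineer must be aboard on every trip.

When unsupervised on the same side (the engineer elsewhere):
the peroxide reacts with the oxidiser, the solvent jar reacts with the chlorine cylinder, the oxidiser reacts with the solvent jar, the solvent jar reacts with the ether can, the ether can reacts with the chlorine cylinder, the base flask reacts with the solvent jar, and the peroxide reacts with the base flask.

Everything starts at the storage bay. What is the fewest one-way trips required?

impossible

Whatever the first load, the items left behind include a forbidden pair without the engineer. No opening move is safe, so no plan exists.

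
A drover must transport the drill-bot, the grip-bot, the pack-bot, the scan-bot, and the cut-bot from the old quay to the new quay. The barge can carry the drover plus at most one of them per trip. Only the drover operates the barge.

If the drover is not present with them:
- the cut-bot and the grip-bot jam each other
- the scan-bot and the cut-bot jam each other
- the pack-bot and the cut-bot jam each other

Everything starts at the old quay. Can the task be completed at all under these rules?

No

Following every safe sequence of crossings from the start, the most of the 5 that can be at the new quay as the barge arrives there on crossings 1, 3, 5 is 1, 2, 3 respectively; the best ever achieved is 3 of 5.
From crossing 7 on, no configuration arises that was not already reachable earlier: only 18 distinct safe configurations (who is on which side, and where the barge is) can ever be reached, none of them has everyone across, and every continuation just revisits them. So no valid plan exists.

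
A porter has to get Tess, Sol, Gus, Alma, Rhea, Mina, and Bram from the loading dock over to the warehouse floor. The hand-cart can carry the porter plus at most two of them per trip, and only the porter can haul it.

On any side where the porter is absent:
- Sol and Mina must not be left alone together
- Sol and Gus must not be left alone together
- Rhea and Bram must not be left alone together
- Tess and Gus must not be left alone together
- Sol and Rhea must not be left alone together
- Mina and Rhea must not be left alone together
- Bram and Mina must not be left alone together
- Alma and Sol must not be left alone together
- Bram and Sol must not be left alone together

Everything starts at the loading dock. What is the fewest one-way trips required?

Whatever the first load, the items left behind include a forbidden pair without the porter. No opening move is safe, so no plan exists.

impossible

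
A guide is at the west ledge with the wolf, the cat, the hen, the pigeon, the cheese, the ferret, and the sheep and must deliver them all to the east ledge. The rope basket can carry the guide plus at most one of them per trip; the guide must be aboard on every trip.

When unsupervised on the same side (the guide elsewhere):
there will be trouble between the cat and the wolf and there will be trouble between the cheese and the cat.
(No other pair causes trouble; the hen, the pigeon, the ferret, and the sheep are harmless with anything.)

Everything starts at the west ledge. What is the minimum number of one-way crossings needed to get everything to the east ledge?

15

Counting alone: the guide can take at most 1 across per trip to the east ledge, so moving all 7 needs at least 7 loaded trips out, with a return between consecutive ones — at least 13 crossings.
The safety rule pushes this higher. Following every safe sequence of crossings, the most of the 7 that can be at the east ledge as the rope basket arrives there on crossing 13 is 6 — never all 7.
So no plan with fewer than 15 crossings exists, and this one achieves 15:
1. Guide goes to the east ledge with the cat.
2. Guide goes back to the west ledge alone.
3. Guide goes to the east ledge with the wolf.
4. Guide goes back to the west ledge with the cat.
5. Guide goes to the east ledge with the cheese.
6. Guide goes back to the west ledge alone.
7. Guide goes to the east ledge with the hen.
8. Guide goes back to the west ledge alone.
9. Guide goes to the east ledge with the pigeon.
10. Guide goes back to the west ledge alone.
11. Guide goes to the east ledge with the ferret.
12. Guide goes back to the west ledge alone.
13. Guide goes to the east ledge with the sheep.
14. Guide goes back to the west ledge alone.
15. Guide goes to the east ledge with the cat.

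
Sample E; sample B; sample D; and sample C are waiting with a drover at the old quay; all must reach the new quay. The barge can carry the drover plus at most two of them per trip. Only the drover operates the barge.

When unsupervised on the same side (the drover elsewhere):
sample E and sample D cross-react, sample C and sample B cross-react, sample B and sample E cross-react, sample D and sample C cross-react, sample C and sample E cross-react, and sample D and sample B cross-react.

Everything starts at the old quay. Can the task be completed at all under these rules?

Whatever the first load, the items left behind include a forbidden pair without the drover. No opening move is safe, so no plan exists.

No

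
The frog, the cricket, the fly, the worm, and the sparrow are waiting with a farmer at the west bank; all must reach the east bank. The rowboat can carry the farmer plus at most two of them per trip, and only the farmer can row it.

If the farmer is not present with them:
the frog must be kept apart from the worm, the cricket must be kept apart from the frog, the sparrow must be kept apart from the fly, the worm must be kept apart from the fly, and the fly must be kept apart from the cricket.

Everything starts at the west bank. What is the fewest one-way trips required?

Counting alone: the farmer can take at most 2 across per trip to the east bank, so moving all 5 needs at least 3 loaded trips out, with a return between consecutive ones — at least 5 crossings.
The safety rule pushes this higher. Following every safe sequence of crossings, the most of the 5 that can be at the east bank as the rowboat arrives there on crossing 5 is 4 — never all 5.
So no plan with fewer than 7 crossings exists, and this one achieves 7:
1. Farmer goes to the east bank with the fly and the frog.  [the west bank: the cricket, the sparrow, the worm | the east bank: the fly, the frog]
2. Farmer goes back to the west bank alone.  [the west bank: the cricket, the sparrow, the worm | the east bank: the fly, the frog]
3. Farmer goes to the east bank with the cricket.  [the west bank: the sparrow, the worm | the east bank: the cricket, the fly, the frog]
4. Farmer goes back to the west bank with the fly and the frog.  [the west bank: the fly, the frog, the sparrow, the worm | the east bank: the cricket]
5. Farmer goes to the east bank with the sparrow and the worm.  [the west bank: the fly, the frog | the east bank: the cricket, the sparrow, the worm]
6. Farmer goes back to the west bank alone.  [the west bank: the fly, the frog | the east bank: the cricket, the sparrow, the worm]
7. Farmer goes to the east bank with the fly and the frog.  [the west bank: — | the east bank: the cricket, the fly, the frog, the sparrow, the worm]

7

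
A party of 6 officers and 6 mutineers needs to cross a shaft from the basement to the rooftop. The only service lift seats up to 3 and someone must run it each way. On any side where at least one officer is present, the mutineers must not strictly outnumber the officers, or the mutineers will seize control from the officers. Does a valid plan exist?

Following every safe sequence of crossings from the start, the most of the 12 that can be at the rooftop as the service lift arrives there on crossings 1, 3, 5 is 3, 5, 6 respectively; the best ever achieved is 6 of 12.
From crossing 7 on, no configuration arises that was not already reachable earlier: only 17 distinct safe configurations (who is on which side, and where the service lift is) can ever be reached, none of them has everyone across, and every continuation just revisits them. They are: 0 officers + 0 mutineers across (service lift back at the start); 0 officers + 1 mutineer across (service lift there); 0 officers + 1 mutineer across (service lift back at the start); 0 officers + 2 mutineers across (service lift there); 0 officers + 2 mutineers across (service lift back at the start); 0 officers + 3 mutineers across (service lift there); 0 officers + 3 mutineers across (service lift back at the start); 0 officers + 4 mutineers across (service lift there); 0 officers + 4 mutineers across (service lift back at the start); 0 officers + 5 mutineers across (service lift there); 0 officers + 5 mutineers across (service lift back at the start); 0 officers + 6 mutineers across (service lift there); 1 officer + 1 mutineer across (service lift there); 1 officer + 1 mutineer across (service lift back at the start); 2 officers + 2 mutineers across (service lift there); 2 officers + 2 mutineers across (service lift back at the start); 3 officers + 3 mutineers across (service lift there). So no valid plan exists.

No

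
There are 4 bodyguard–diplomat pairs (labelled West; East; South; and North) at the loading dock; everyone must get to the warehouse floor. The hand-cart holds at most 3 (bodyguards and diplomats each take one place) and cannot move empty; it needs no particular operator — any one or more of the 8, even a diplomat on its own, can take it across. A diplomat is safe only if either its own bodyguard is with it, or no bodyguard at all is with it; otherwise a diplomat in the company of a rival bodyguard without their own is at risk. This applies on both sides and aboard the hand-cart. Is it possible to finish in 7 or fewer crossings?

No

Counting alone: each trip to the warehouse floor takes at most 3 across and each return brings at least 1 back, so after t trips out (and t−1 returns) at most 3t − (t−1) of the 8 are across; that first reaches 8 at t = 4, so at least 7 crossings are needed.
The safety rule pushes this higher. Following every safe sequence of crossings, the most of the 8 that can be at the warehouse floor as the hand-cart arrives there on crossing 7 is 7 — never all 8.
So the move cannot be finished within 7 crossings. (The shortest complete plan takes 9:)
1. bodyguard West and diplomat West cross → the warehouse floor.
2. bodyguard West crosses ← the loading dock.
3. bodyguard East, bodyguard West, and diplomat East cross → the warehouse floor.
4. bodyguard West and diplomat West cross ← the loading dock.
5. bodyguard North, bodyguard South, and bodyguard West cross → the warehouse floor.
6. diplomat East crosses ← the loading dock.
7. diplomat East and diplomat West cross → the warehouse floor.
8. diplomat West crosses ← the loading dock.
9. diplomat North, diplomat South, and diplomat West cross → the warehouse floor.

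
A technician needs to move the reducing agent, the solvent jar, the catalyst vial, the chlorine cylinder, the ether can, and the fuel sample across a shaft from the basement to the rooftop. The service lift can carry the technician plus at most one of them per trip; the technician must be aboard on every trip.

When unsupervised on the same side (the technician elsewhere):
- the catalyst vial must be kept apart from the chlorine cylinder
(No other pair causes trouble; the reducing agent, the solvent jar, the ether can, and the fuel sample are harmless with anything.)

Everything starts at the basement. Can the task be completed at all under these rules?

1. Technician goes to the rooftop with the catalyst vial.  [the basement: the chlorine cylinder, the ether can, the fuel sample, the reducing agent, the solvent jar | the rooftop: the catalyst vial]
2. Technician goes back to the basement alone.  [the basement: the chlorine cylinder, the ether can, the fuel sample, the reducing agent, the solvent jar | the rooftop: the catalyst vial]
3. Technician goes to the rooftop with the reducing agent.  [the basement: the chlorine cylinder, the ether can, the fuel sample, the solvent jar | the rooftop: the catalyst vial, the reducing agent]
4. Technician goes back to the basement alone.  [the basement: the chlorine cylinder, the ether can, the fuel sample, the solvent jar | the rooftop: the catalyst vial, the reducing agent]
5. Technician goes to the rooftop with the solvent jar.  [the basement: the chlorine cylinder, the ether can, the fuel sample | the rooftop: the catalyst vial, the reducing agent, the solvent jar]
6. Technician goes back to the basement alone.  [the basement: the chlorine cylinder, the ether can, the fuel sample | the rooftop: the catalyst vial, the reducing agent, the solvent jar]
7. Technician goes to the rooftop with the ether can.  [the basement: the chlorine cylinder, the fuel sample | the rooftop: the catalyst vial, the ether can, the reducing agent, the solvent jar]
8. Technician goes back to the basement alone.  [the basement: the chlorine cylinder, the fuel sample | the rooftop: the catalyst vial, the ether can, the reducing agent, the solvent jar]
9. Technician goes to the rooftop with the fuel sample.  [the basement: the chlorine cylinder | the rooftop: the catalyst vial, the ether can, the fuel sample, the reducing agent, the solvent jar]
10. Technician goes back to the basement alone.  [the basement: the chlorine cylinder | the rooftop: the catalyst vial, the ether can, the fuel sample, the reducing agent, the solvent jar]
11. Technician goes to the rooftop with the chlorine cylinder.  [the basement: — | the rooftop: the catalyst vial, the chlorine cylinder, the ether can, the fuel sample, the reducing agent, the solvent jar]

Yes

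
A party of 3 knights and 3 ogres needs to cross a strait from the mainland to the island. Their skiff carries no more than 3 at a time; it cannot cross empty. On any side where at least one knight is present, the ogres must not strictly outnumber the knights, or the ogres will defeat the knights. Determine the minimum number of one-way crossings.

5

Counting alone: each trip to the island takes at most 3 across and each return brings at least 1 back, so after t trips out (and t−1 returns) at most 3t − (t−1) of the 6 are across; that first reaches 6 at t = 3, so at least 5 crossings are needed.
The plan below uses exactly 5 crossings, so it is optimal:
1. 2 ogres → the island.  (the mainland: 3K 1O; the island: 0K 2O)
2. 1 ogre ← the mainland.  (the mainland: 3K 2O; the island: 0K 1O)
3. 3 knights → the island.  (the mainland: 0K 2O; the island: 3K 1O)
4. 1 ogre ← the mainland.  (the mainland: 0K 3O; the island: 3K 0O)
5. 3 ogres → the island.  (the mainland: 0K 0O; the island: 3K 3O)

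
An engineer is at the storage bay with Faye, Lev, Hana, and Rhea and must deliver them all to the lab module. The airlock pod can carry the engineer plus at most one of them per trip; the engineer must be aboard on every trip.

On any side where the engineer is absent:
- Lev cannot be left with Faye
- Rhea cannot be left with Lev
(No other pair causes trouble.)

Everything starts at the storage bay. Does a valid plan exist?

1. Engineer goes to the lab module with Lev.
2. Engineer goes back to the storage bay alone.
3. Engineer goes to the lab module with Faye.
4. Engineer goes back to the storage bay with Lev.
5. Engineer goes to the lab module with Rhea.
6. Engineer goes back to the storage bay alone.
7. Engineer goes to the lab module with Hana.
8. Engineer goes back to the storage bay alone.
9. Engineer goes to the lab module with Lev.

Yes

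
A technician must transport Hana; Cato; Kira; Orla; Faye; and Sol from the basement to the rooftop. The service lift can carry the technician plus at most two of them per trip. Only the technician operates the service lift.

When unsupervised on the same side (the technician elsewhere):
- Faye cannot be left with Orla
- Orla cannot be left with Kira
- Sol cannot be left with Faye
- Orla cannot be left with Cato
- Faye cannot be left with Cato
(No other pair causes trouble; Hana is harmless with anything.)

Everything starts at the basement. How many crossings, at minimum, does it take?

9

Counting alone: the technician can take at most 2 across per trip to the rooftop, so moving all 6 needs at least 3 loaded trips out, with a return between consecutive ones — at least 5 crossings.
The safety rule pushes this higher. Following every safe sequence of crossings, the most of the 6 that can be at the rooftop as the service lift arrives there on crossings 5, 7 is 4, 5 respectively — never all 6.
So no plan with fewer than 9 crossings exists, and this one achieves 9:
1. Technician goes to the rooftop with Faye and Orla.  [the basement: Cato, Hana, Kira, Sol | the rooftop: Faye, Orla]
2. Technician goes back to the basement with Orla.  [the basement: Cato, Hana, Kira, Orla, Sol | the rooftop: Faye]
3. Technician goes to the rooftop with Hana and Orla.  [the basement: Cato, Kira, Sol | the rooftop: Faye, Hana, Orla]
4. Technician goes back to the basement with Orla.  [the basement: Cato, Kira, Orla, Sol | the rooftop: Faye, Hana]
5. Technician goes to the rooftop with Cato and Kira.  [the basement: Orla, Sol | the rooftop: Cato, Faye, Hana, Kira]
6. Technician goes back to the basement with Cato.  [the basement: Cato, Orla, Sol | the rooftop: Faye, Hana, Kira]
7. Technician goes to the rooftop with Cato and Sol.  [the basement: Orla | the rooftop: Cato, Faye, Hana, Kira, Sol]
8. Technician goes back to the basement with Faye.  [the basement: Faye, Orla | the rooftop: Cato, Hana, Kira, Sol]
9. Technician goes to the rooftop with Faye and Orla.  [the basement: — | the rooftop: Cato, Faye, Hana, Kira, Orla, Sol]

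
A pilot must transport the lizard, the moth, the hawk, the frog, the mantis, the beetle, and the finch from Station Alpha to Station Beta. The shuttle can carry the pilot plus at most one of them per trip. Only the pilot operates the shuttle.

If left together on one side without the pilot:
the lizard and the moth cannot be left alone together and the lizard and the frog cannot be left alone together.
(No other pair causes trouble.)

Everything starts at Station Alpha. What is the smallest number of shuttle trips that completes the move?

15

Counting alone: the pilot can take at most 1 across per trip to Station Beta, so moving all 7 needs at least 7 loaded trips out, with a return between consecutive ones — at least 13 crossings.
The safety rule pushes this higher. Following every safe sequence of crossings, the most of the 7 that can be at Station Beta as the shuttle arrives there on crossing 13 is 6 — never all 7.
So no plan with fewer than 15 crossings exists, and this one achieves 15:
1. Pilot goes to Station Beta with the lizard.
2. Pilot goes back to Station Alpha alone.
3. Pilot goes to Station Beta with the moth.
4. Pilot goes back to Station Alpha with the lizard.
5. Pilot goes to Station Beta with the frog.
6. Pilot goes back to Station Alpha alone.
7. Pilot goes to Station Beta with the hawk.
8. Pilot goes back to Station Alpha alone.
9. Pilot goes to Station Beta with the mantis.
10. Pilot goes back to Station Alpha alone.
11. Pilot goes to Station Beta with the beetle.
12. Pilot goes back to Station Alpha alone.
13. Pilot goes to Station Beta with the finch.
14. Pilot goes back to Station Alpha alone.
15. Pilot goes to Station Beta with the lizard.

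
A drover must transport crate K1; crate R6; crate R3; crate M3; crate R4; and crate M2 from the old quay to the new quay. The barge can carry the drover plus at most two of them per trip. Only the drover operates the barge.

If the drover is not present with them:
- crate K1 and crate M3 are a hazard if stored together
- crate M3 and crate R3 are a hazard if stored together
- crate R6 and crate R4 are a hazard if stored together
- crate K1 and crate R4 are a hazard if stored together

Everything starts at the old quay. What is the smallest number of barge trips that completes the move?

Counting alone: the drover can take at most 2 across per trip to the new quay, so moving all 6 needs at least 3 loaded trips out, with a return between consecutive ones — at least 5 crossings.
The safety rule pushes this higher. Following every safe sequence of crossings, the most of the 6 that can be at the new quay as the barge arrives there on crossing 5 is 5 — never all 6.
So no plan with fewer than 7 crossings exists, and this one achieves 7:
1. Drover goes to the new quay with crate M3 and crate R4.
2. Drover goes back to the old quay alone.
3. Drover goes to the new quay with crate K1 and crate R6.
4. Drover goes back to the old quay with crate M3 and crate R4.
5. Drover goes to the new quay with crate M2 and crate R3.
6. Drover goes back to the old quay alone.
7. Drover goes to the new quay with crate M3 and crate R4.

7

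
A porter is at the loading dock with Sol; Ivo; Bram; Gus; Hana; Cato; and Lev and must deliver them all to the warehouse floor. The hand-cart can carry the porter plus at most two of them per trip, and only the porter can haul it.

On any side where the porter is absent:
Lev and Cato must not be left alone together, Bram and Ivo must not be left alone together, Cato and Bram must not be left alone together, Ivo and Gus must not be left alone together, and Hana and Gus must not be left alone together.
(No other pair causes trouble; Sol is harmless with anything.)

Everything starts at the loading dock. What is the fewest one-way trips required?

impossible

Whatever the first load, the items left behind include a forbidden pair without the porter. No opening move is safe, so no plan exists.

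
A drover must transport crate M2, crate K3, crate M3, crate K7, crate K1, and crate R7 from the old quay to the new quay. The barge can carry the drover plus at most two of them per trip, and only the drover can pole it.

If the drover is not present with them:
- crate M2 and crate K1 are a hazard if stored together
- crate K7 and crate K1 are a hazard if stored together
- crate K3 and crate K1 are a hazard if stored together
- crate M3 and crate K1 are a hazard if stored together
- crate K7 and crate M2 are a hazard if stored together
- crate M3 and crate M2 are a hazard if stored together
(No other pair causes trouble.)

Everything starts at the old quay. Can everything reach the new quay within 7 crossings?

Counting alone: the drover can take at most 2 across per trip to the new quay, so moving all 6 needs at least 3 loaded trips out, with a return between consecutive ones — at least 5 crossings.
The safety rule pushes this higher. Following every safe sequence of crossings, the most of the 6 that can be at the new quay as the barge arrives there on crossings 5, 7 is 4, 5 respectively — never all 6.
So the move cannot be finished within 7 crossings. (The shortest complete plan takes 9:)
1. Drover goes to the new quay with crate K1 and crate M2.
2. Drover goes back to the old quay with crate M2.
3. Drover goes to the new quay with crate K3 and crate M2.
4. Drover goes back to the old quay with crate K1.
5. Drover goes to the new quay with crate K7 and crate M3.
6. Drover goes back to the old quay with crate M2.
7. Drover goes to the new quay with crate M2 and crate R7.
8. Drover goes back to the old quay with crate M2.
9. Drover goes to the new quay with crate K1 and crate M2.

No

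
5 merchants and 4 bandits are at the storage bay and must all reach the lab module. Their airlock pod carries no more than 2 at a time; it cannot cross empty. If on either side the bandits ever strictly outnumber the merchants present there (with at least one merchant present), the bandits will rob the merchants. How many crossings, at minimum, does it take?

Counting alone: each trip to the lab module takes at most 2 across and each return brings at least 1 back, so after t trips out (and t−1 returns) at most 2t − (t−1) of the 9 are across; that first reaches 9 at t = 8, so at least 15 crossings are needed.
The plan below uses exactly 15 crossings, so it is optimal:
1. 2 bandits → the lab module.  (the storage bay: 5M 2B; the lab module: 0M 2B)
2. 1 bandit ← the storage bay.  (the storage bay: 5M 3B; the lab module: 0M 1B)
3. 2 bandits → the lab module.  (the storage bay: 5M 1B; the lab module: 0M 3B)
4. 1 bandit ← the storage bay.  (the storage bay: 5M 2B; the lab module: 0M 2B)
5. 2 merchants → the lab module.  (the storage bay: 3M 2B; the lab module: 2M 2B)
6. 1 bandit ← the storage bay.  (the storage bay: 3M 3B; the lab module: 2M 1B)
7. 1 merchant and 1 bandit → the lab module.  (the storage bay: 2M 2B; the lab module: 3M 2B)
8. 1 merchant ← the storage bay.  (the storage bay: 3M 2B; the lab module: 2M 2B)
9. 1 merchant and 1 bandit → the lab module.  (the storage bay: 2M 1B; the lab module: 3M 3B)
10. 1 bandit ← the storage bay.  (the storage bay: 2M 2B; the lab module: 3M 2B)
11. 1 merchant and 1 bandit → the lab module.  (the storage bay: 1M 1B; the lab module: 4M 3B)
12. 1 merchant ← the storage bay.  (the storage bay: 2M 1B; the lab module: 3M 3B)
13. 1 merchant and 1 bandit → the lab module.  (the storage bay: 1M 0B; the lab module: 4M 4B)
14. 1 bandit ← the storage bay.  (the storage bay: 1M 1B; the lab module: 4M 3B)
15. 1 merchant and 1 bandit → the lab module.  (the storage bay: 0M 0B; the lab module: 5M 4B)

15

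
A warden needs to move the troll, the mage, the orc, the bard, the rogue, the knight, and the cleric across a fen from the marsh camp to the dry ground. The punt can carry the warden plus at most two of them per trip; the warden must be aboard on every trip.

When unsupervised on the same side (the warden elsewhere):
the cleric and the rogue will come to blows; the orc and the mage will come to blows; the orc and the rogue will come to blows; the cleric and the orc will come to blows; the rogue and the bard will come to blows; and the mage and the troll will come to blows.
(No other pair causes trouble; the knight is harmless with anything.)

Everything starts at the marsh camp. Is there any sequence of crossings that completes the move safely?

No

Whatever the first load, the items left behind include a forbidden pair without the warden. No opening move is safe, so no plan exists.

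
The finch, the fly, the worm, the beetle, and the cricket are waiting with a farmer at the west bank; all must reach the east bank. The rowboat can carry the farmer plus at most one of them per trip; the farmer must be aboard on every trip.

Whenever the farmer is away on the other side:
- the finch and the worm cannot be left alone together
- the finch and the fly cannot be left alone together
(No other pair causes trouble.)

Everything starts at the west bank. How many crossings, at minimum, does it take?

11

Counting alone: the farmer can take at most 1 across per trip to the east bank, so moving all 5 needs at least 5 loaded trips out, with a return between consecutive ones — at least 9 crossings.
The safety rule pushes this higher. Following every safe sequence of crossings, the most of the 5 that can be at the east bank as the rowboat arrives there on crossing 9 is 4 — never all 5.
So no plan with fewer than 11 crossings exists, and this one achieves 11:
1. Farmer goes to the east bank with the finch.
2. Farmer goes back to the west bank alone.
3. Farmer goes to the east bank with the fly.
4. Farmer goes back to the west bank with the finch.
5. Farmer goes to the east bank with the worm.
6. Farmer goes back to the west bank alone.
7. Farmer goes to the east bank with the beetle.
8. Farmer goes back to the west bank alone.
9. Farmer goes to the east bank with the cricket.
10. Farmer goes back to the west bank alone.
11. Farmer goes to the east bank with the finch.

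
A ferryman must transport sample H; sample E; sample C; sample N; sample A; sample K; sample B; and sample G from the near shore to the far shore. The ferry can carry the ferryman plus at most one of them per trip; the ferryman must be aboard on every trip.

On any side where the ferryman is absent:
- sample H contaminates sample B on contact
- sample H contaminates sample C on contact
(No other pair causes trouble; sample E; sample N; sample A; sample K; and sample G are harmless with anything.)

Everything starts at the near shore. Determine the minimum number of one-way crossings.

Counting alone: the ferryman can take at most 1 across per trip to the far shore, so moving all 8 needs at least 8 loaded trips out, with a return between consecutive ones — at least 15 crossings.
The safety rule pushes this higher. Following every safe sequence of crossings, the most of the 8 that can be at the far shore as the ferry arrives there on crossing 15 is 7 — never all 8.
So no plan with fewer than 17 crossings exists, and this one achieves 17:
1. Ferryman goes to the far shore with sample H.  [the near shore: sample A, sample B, sample C, sample E, sample G, sample K, sample N | the far shore: sample H]
2. Ferryman goes back to the near shore alone.  [the near shore: sample A, sample B, sample C, sample E, sample G, sample K, sample N | the far shore: sample H]
3. Ferryman goes to the far shore with sample E.  [the near shore: sample A, sample B, sample C, sample G, sample K, sample N | the far shore: sample E, sample H]
4. Ferryman goes back to the near shore alone.  [the near shore: sample A, sample B, sample C, sample G, sample K, sample N | the far shore: sample E, sample H]
5. Ferryman goes to the far shore with sample C.  [the near shore: sample A, sample B, sample G, sample K, sample N | the far shore: sample C, sample E, sample H]
6. Ferryman goes back to the near shore with sample H.  [the near shore: sample A, sample B, sample G, sample H, sample K, sample N | the far shore: sample C, sample E]
7. Ferryman goes to the far shore with sample B.  [the near shore: sample A, sample G, sample H, sample K, sample N | the far shore: sample B, sample C, sample E]
8. Ferryman goes back to the near shore alone.  [the near shore: sample A, sample G, sample H, sample K, sample N | the far shore: sample B, sample C, sample E]
9. Ferryman goes to the far shore with sample N.  [the near shore: sample A, sample G, sample H, sample K | the far shore: sample B, sample C, sample E, sample N]
10. Ferryman goes back to the near shore alone.  [the near shore: sample A, sample G, sample H, sample K | the far shore: sample B, sample C, sample E, sample N]
11. Ferryman goes to the far shore with sample A.  [the near shore: sample G, sample H, sample K | the far shore: sample A, sample B, sample C, sample E, sample N]
12. Ferryman goes back to the near shore alone.  [the near shore: sample G, sample H, sample K | the far shore: sample A, sample B, sample C, sample E, sample N]
13. Ferryman goes to the far shore with sample K.  [the near shore: sample G, sample H | the far shore: sample A, sample B, sample C, sample E, sample K, sample N]
14. Ferryman goes back to the near shore alone.  [the near shore: sample G, sample H | the far shore: sample A, sample B, sample C, sample E, sample K, sample N]
15. Ferryman goes to the far shore with sample G.  [the near shore: sample H | the far shore: sample A, sample B, sample C, sample E, sample G, sample K, sample N]
16. Ferryman goes back to the near shore alone.  [the near shore: sample H | the far shore: sample A, sample B, sample C, sample E, sample G, sample K, sample N]
17. Ferryman goes to the far shore with sample H.  [the near shore: — | the far shore: sample A, sample B, sample C, sample E, sample G, sample H, sample K, sample N]

17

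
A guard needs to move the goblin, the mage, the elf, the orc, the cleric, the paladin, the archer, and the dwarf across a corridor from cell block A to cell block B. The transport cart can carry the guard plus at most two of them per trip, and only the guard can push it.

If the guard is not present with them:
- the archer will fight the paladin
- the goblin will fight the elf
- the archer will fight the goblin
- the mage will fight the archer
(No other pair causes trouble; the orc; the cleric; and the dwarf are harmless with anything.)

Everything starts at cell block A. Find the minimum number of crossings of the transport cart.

Counting alone: the guard can take at most 2 across per trip to cell block B, so moving all 8 needs at least 4 loaded trips out, with a return between consecutive ones — at least 7 crossings.
The safety rule pushes this higher. Following every safe sequence of crossings, the most of the 8 that can be at cell block B as the transport cart arrives there on crossing 7 is 7 — never all 8.
So no plan with fewer than 9 crossings exists, and this one achieves 9:
1. Guard goes to cell block B with the archer and the goblin.  [cell block A: the cleric, the dwarf, the elf, the mage, the orc, the paladin | cell block B: the archer, the goblin]
2. Guard goes back to cell block A with the goblin.  [cell block A: the cleric, the dwarf, the elf, the goblin, the mage, the orc, the paladin | cell block B: the archer]
3. Guard goes to cell block B with the goblin and the mage.  [cell block A: the cleric, the dwarf, the elf, the orc, the paladin | cell block B: the archer, the goblin, the mage]
4. Guard goes back to cell block A with the archer.  [cell block A: the archer, the cleric, the dwarf, the elf, the orc, the paladin | cell block B: the goblin, the mage]
5. Guard goes to cell block B with the orc and the paladin.  [cell block A: the archer, the cleric, the dwarf, the elf | cell block B: the goblin, the mage, the orc, the paladin]
6. Guard goes back to cell block A alone.  [cell block A: the archer, the cleric, the dwarf, the elf | cell block B: the goblin, the mage, the orc, the paladin]
7. Guard goes to cell block B with the cleric and the dwarf.  [cell block A: the archer, the elf | cell block B: the cleric, the dwarf, the goblin, the mage, the orc, the paladin]
8. Guard goes back to cell block A alone.  [cell block A: the archer, the elf | cell block B: the cleric, the dwarf, the goblin, the mage, the orc, the paladin]
9. Guard goes to cell block B with the archer and the elf.  [cell block A: — | cell block B: the archer, the cleric, the dwarf, the elf, the goblin, the mage, the orc, the paladin]

9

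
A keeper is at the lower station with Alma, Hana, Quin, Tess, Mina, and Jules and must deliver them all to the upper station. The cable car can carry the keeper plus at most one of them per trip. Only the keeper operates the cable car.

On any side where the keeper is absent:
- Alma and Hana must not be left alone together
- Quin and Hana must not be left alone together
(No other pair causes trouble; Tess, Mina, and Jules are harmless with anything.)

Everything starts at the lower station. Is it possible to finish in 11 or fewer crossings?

Counting alone: the keeper can take at most 1 across per trip to the upper station, so moving all 6 needs at least 6 loaded trips out, with a return between consecutive ones — at least 11 crossings.
The safety rule pushes this higher. Following every safe sequence of crossings, the most of the 6 that can be at the upper station as the cable car arrives there on crossing 11 is 5 — never all 6.
So the move cannot be finished within 11 crossings. (The shortest complete plan takes 13:)
1. Keeper goes to the upper station with Hana.
2. Keeper goes back to the lower station alone.
3. Keeper goes to the upper station with Alma.
4. Keeper goes back to the lower station with Hana.
5. Keeper goes to the upper station with Quin.
6. Keeper goes back to the lower station alone.
7. Keeper goes to the upper station with Tess.
8. Keeper goes back to the lower station alone.
9. Keeper goes to the upper station with Mina.
10. Keeper goes back to the lower station alone.
11. Keeper goes to the upper station with Jules.
12. Keeper goes back to the lower station alone.
13. Keeper goes to the upper station with Hana.

No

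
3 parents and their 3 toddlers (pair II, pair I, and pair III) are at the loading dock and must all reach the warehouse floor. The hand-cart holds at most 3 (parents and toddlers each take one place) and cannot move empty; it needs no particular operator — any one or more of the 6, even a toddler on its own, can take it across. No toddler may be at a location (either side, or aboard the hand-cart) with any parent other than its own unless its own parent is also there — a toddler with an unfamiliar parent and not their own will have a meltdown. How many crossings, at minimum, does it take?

5

Counting alone: each trip to the warehouse floor takes at most 3 across and each return brings at least 1 back, so after t trips out (and t−1 returns) at most 3t − (t−1) of the 6 are across; that first reaches 6 at t = 3, so at least 5 crossings are needed.
The plan below uses exactly 5 crossings, so it is optimal:
1. parent II and toddler II cross → the warehouse floor.
2. parent II crosses ← the loading dock.
3. parent I, parent II, and parent III cross → the warehouse floor.
4. toddler II crosses ← the loading dock.
5. toddler I, toddler II, and toddler III cross → the warehouse floor.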